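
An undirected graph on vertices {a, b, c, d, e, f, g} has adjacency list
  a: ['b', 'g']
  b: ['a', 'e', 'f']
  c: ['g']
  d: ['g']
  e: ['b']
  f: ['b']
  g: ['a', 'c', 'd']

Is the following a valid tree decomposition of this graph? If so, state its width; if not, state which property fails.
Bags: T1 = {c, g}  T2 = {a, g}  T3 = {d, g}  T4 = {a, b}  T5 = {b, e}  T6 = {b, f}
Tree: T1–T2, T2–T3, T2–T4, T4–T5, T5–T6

Vertex coverage: the bags together contain {a, b, c, d, e, f, g}, the full vertex set. Edge coverage: each edge of G has both endpoints in at least one bag. Running intersection: for every vertex, the bags containing it form a connected subtree. All three properties hold, so this is a valid tree decomposition of width max|bag| − 1 = 1, and hence tw(G) ≤ 1.

Yes; width 1.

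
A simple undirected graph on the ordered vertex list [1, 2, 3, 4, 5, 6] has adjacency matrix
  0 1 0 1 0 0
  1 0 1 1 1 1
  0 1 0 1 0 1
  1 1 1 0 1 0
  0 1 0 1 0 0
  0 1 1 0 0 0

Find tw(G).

A width-2 tree decomposition is:
Bags: B1 = {2, 3, 4}  B2 = {2, 3, 6}  B3 = {1, 2, 4}  B4 = {2, 4, 5}
Tree: B1–B2, B1–B3, B3–B4
Each bag holds 3 vertices, so the decomposition has width 2, which upper-bounds the treewidth. For the lower bound, the 3 vertices {1, 2, 4} are pairwise adjacent, and any tree decomposition puts a clique entirely inside one bag — forcing width ≥ 2. Therefore the treewidth is 2.

2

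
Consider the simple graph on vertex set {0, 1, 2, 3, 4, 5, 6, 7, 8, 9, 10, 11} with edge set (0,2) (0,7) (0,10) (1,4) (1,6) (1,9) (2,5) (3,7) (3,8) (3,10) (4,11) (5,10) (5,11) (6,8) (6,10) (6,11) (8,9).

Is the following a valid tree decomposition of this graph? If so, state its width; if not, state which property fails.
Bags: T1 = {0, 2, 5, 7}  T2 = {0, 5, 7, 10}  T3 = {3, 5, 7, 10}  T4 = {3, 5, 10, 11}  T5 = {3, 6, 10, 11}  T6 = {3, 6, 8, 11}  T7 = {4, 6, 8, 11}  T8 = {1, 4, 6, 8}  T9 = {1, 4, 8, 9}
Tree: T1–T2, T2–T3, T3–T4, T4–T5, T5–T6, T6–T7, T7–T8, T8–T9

Checking the three conditions: (i) the bags cover all of {0, 1, 2, 3, 4, 5, 6, 7, 8, 9, 10, 11}; (ii) for each edge, some bag contains both endpoints; (iii) the bags containing any fixed vertex form a subtree. All hold, so the decomposition is valid with width 4 − 1 = 3.

Yes; width 3.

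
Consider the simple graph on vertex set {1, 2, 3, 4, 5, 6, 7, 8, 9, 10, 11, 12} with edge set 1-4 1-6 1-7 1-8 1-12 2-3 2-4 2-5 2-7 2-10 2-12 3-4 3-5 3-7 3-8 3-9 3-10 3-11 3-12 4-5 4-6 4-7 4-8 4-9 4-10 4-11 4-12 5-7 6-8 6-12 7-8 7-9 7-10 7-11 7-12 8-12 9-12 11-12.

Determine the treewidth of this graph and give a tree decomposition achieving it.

Treewidth 4.
Bags: B1 = {2, 3, 4, 7, 12}  B2 = {3, 4, 7, 9, 12}  B3 = {2, 3, 4, 5, 7}  B4 = {3, 4, 7, 8, 12}  B5 = {2, 3, 4, 7, 10}  B6 = {1, 4, 7, 8, 12}  B7 = {1, 4, 6, 8, 12}  B8 = {3, 4, 7, 11, 12}
Tree: B1–B2, B1–B3, B1–B4, B1–B5, B4–B6, B6–B7, B4–B8

Every bag has size at most 5, so the width is 5 − 1 = 4 and tw(G) ≤ 4. Conversely, {1, 4, 6, 8, 12} is a clique of size 5, and the vertices of any clique must share a bag in every tree decomposition; so some bag has ≥ 5 vertices and tw(G) ≥ 4. Hence tw(G) = 4 exactly.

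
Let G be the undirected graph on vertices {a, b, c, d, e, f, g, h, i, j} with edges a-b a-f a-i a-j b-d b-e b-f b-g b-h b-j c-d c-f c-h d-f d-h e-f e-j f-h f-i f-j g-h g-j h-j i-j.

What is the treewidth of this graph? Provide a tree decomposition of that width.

The largest bag has 4 vertices, giving width 3; this decomposition certifies tw(G) ≤ 3. For the lower bound, the 4 vertices {b, g, h, j} are pairwise adjacent, and any tree decomposition puts a clique entirely inside one bag — forcing width ≥ 3. Combining the bounds, tw(G) = 3.

Treewidth 3.
One such decomposition:
Bags: B1 = {b, e, f, j}  B2 = {b, f, h, j}  B3 = {b, d, f, h}  B4 = {a, b, f, j}  B5 = {b, g, h, j}  B6 = {a, f, i, j}  B7 = {c, d, f, h}
Tree: B1–B2, B2–B3, B1–B4, B2–B5, B4–B6, B3–B7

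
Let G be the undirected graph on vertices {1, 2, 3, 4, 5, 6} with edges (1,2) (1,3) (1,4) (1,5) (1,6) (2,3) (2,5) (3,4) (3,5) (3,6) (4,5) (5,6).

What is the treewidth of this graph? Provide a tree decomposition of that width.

Every bag has size at most 4, so the width is 4 − 1 = 3 and tw(G) ≤ 3. For the lower bound, the 4 vertices {1, 2, 3, 5} are pairwise adjacent, and any tree decomposition puts a clique entirely inside one bag — forcing width ≥ 3. Hence tw(G) = 3 exactly.

Treewidth 3.
Bags: B1 = {1, 3, 5, 6}  B2 = {1, 3, 4, 5}  B3 = {1, 2, 3, 5}
Tree: B1–B2, B2–B3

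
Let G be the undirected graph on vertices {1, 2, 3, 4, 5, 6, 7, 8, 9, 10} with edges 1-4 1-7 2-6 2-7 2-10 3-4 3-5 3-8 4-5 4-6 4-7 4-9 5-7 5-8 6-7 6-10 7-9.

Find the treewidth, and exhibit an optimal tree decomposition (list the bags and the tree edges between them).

The largest bag has 3 vertices, giving width 2; this decomposition certifies tw(G) ≤ 2. Conversely, {3, 5, 8} is a clique of size 3, and the vertices of any clique must share a bag in every tree decomposition; so some bag has ≥ 3 vertices and tw(G) ≥ 2. Therefore the treewidth is 2.

Treewidth 2.
One optimal decomposition is:
Bags: B1 = {4, 6, 7}  B2 = {4, 5, 7}  B3 = {1, 4, 7}  B4 = {4, 7, 9}  B5 = {2, 6, 7}  B6 = {3, 4, 5}  B7 = {3, 5, 8}  B8 = {2, 6, 10}
Tree: B1–B2, B1–B3, B2–B4, B1–B5, B2–B6, B6–B7, B5–B8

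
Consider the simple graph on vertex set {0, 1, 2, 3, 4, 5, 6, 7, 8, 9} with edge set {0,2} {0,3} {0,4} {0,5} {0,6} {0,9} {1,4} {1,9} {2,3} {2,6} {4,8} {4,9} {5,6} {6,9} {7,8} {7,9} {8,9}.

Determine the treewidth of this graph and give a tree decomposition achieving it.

Treewidth 2.
One optimal decomposition is:
Bags: B1 = {0, 4, 9}  B2 = {4, 8, 9}  B3 = {1, 4, 9}  B4 = {0, 6, 9}  B5 = {7, 8, 9}  B6 = {0, 5, 6}  B7 = {0, 2, 6}  B8 = {0, 2, 3}
Tree: B1–B2, B2–B3, B1–B4, B2–B5, B4–B6, B4–B7, B7–B8

Each bag holds 3 vertices, so the decomposition has width 2, which upper-bounds the treewidth. For the lower bound, the 3 vertices {0, 2, 3} are pairwise adjacent, and any tree decomposition puts a clique entirely inside one bag — forcing width ≥ 2. The upper and lower bounds meet at 2, so that is the treewidth.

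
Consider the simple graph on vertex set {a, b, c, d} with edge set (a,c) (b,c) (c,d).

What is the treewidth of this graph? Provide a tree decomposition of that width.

Treewidth 1.
Bags: B1 = {a, c}  B2 = {b, c}  B3 = {c, d}
Tree: B1–B2, B1–B3

The largest bag has 2 vertices, giving width 1; this decomposition certifies tw(G) ≤ 1. Since G has at least one edge (e.g. a–c), it is not an edgeless graph, so tw(G) ≥ 1. Combining the bounds, tw(G) = 1.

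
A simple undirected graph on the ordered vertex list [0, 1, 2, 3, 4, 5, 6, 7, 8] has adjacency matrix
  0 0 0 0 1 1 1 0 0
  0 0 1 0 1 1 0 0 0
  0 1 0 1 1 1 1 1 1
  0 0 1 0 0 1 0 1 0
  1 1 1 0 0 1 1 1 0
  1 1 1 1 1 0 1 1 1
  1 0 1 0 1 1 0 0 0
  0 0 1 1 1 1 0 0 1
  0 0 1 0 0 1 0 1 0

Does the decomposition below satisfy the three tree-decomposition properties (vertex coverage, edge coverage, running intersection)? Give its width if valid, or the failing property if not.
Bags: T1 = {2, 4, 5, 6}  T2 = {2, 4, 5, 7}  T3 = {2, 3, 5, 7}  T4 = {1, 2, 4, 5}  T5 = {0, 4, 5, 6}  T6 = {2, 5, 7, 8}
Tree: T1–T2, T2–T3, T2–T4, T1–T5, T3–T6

Vertex coverage: the bags together contain {0, 1, 2, 3, 4, 5, 6, 7, 8}, the full vertex set. Edge coverage: each edge of G has both endpoints in at least one bag. Running intersection: for every vertex, the bags containing it form a connected subtree. All three properties hold, so this is a valid tree decomposition of width max|bag| − 1 = 3, and hence tw(G) ≤ 3.

Yes; width 3.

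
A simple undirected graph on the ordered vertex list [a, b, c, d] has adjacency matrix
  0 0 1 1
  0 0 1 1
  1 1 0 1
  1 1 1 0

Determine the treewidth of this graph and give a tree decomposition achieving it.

The largest bag has 3 vertices, giving width 2; this decomposition certifies tw(G) ≤ 2. On the other hand G contains the 3-clique {a, c, d}. A clique must lie in a single bag of any decomposition, so no decomposition can have width below 2. Hence tw(G) = 2 exactly.

Treewidth 2.
Bags: B1 = {b, c, d}  B2 = {a, c, d}
Tree: B1–B2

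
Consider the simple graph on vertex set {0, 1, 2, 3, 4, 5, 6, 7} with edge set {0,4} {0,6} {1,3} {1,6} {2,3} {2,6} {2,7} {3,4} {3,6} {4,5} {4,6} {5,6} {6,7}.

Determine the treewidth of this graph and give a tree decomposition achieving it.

Every bag has size at most 3, so the width is 3 − 1 = 2 and tw(G) ≤ 2. On the other hand G contains the 3-clique {0, 4, 6}. A clique must lie in a single bag of any decomposition, so no decomposition can have width below 2. Hence tw(G) = 2 exactly.

Treewidth 2.
One optimal decomposition is:
Bags: B1 = {3, 4, 6}  B2 = {4, 5, 6}  B3 = {2, 3, 6}  B4 = {2, 6, 7}  B5 = {1, 3, 6}  B6 = {0, 4, 6}
Tree: B1–B2, B1–B3, B3–B4, B3–B5, B1–B6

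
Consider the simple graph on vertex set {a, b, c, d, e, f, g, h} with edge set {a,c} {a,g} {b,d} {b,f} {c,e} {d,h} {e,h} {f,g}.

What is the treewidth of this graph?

A width-2 tree decomposition is:
Bags: B1 = {b, d, h}  B2 = {b, f, h}  B3 = {f, g, h}  B4 = {a, g, h}  B5 = {a, c, h}  B6 = {c, e, h}
Tree: B1–B2, B2–B3, B3–B4, B4–B5, B5–B6
The largest bag has 3 vertices, giving width 2; this decomposition certifies tw(G) ≤ 2. For the lower bound, G contains the cycle h–d–b–f–g–a–c–e–h, so G is not a forest; only forests have treewidth ≤ 1, hence tw(G) ≥ 2. Therefore the treewidth is 2.

2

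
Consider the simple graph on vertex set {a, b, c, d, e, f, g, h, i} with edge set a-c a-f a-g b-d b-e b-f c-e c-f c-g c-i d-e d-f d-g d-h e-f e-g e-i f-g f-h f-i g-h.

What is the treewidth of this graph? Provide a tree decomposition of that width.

Each bag holds 4 vertices, so the decomposition has width 3, which upper-bounds the treewidth. Conversely, {d, e, f, g} is a clique of size 4, and the vertices of any clique must share a bag in every tree decomposition; so some bag has ≥ 4 vertices and tw(G) ≥ 3. Hence tw(G) = 3 exactly.

Treewidth 3.
Bags: B1 = {c, e, f, g}  B2 = {d, e, f, g}  B3 = {a, c, f, g}  B4 = {b, d, e, f}  B5 = {d, f, g, h}  B6 = {c, e, f, i}
Tree: B1–B2, B1–B3, B2–B4, B2–B5, B1–B6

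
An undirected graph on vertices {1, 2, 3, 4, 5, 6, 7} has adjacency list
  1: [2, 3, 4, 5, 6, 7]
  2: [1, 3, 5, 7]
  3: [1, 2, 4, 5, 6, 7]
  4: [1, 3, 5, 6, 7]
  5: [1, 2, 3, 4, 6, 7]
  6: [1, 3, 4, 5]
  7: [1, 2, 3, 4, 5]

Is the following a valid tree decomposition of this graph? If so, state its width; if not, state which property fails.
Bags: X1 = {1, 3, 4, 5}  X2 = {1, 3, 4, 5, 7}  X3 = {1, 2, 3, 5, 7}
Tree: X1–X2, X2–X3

No — vertex 6 appears in no bag.

A tree decomposition must satisfy three properties: every vertex lies in some bag; for every edge, both endpoints lie together in some bag; and for every vertex, the bags containing it form a connected subtree. Here vertex 6 appears in no bag, so the decomposition is invalid.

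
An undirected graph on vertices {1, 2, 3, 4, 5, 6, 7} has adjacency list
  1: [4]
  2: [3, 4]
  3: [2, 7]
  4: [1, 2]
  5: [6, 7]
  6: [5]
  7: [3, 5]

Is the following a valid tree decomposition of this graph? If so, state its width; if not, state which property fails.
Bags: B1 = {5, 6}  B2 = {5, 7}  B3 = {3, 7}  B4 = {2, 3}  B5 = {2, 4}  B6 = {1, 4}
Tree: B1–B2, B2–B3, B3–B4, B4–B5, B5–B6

Yes; width 1.

Vertex coverage: the bags together contain {1, 2, 3, 4, 5, 6, 7}, the full vertex set. Edge coverage: each edge of G has both endpoints in at least one bag. Running intersection: for every vertex, the bags containing it form a connected subtree. All three properties hold, so this is a valid tree decomposition of width max|bag| − 1 = 1, and hence tw(G) ≤ 1.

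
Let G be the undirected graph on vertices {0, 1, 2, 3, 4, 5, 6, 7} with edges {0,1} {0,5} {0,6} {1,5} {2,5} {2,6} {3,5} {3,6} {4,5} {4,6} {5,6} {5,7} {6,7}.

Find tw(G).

A width-2 tree decomposition is:
Bags: B1 = {3, 5, 6}  B2 = {0, 5, 6}  B3 = {5, 6, 7}  B4 = {2, 5, 6}  B5 = {0, 1, 5}  B6 = {4, 5, 6}
Tree: B1–B2, B2–B3, B3–B4, B2–B5, B2–B6
Every bag has size at most 3, so the width is 3 − 1 = 2 and tw(G) ≤ 2. On the other hand G contains the 3-clique {0, 1, 5}. A clique must lie in a single bag of any decomposition, so no decomposition can have width below 2. The upper and lower bounds meet at 2, so that is the treewidth.

2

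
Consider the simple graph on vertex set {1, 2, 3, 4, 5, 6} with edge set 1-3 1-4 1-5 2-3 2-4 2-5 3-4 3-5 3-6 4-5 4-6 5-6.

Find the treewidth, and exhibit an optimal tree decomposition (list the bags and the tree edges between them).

Treewidth 3.
Bags: B1 = {1, 3, 4, 5}  B2 = {2, 3, 4, 5}  B3 = {3, 4, 5, 6}
Tree: B1–B2, B2–B3

Every bag has size at most 4, so the width is 4 − 1 = 3 and tw(G) ≤ 3. On the other hand G contains the 4-clique {1, 3, 4, 5}. A clique must lie in a single bag of any decomposition, so no decomposition can have width below 3. Hence tw(G) = 3 exactly.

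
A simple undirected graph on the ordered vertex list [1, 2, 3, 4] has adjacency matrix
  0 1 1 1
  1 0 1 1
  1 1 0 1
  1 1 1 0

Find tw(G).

3

A width-3 tree decomposition is:
Bags: B1 = {1, 2, 3, 4}
Tree: (single bag)
A single bag containing all 4 vertices is trivially a valid decomposition of width 3. Conversely, {1, 2, 3, 4} is a clique of size 4, and the vertices of any clique must share a bag in every tree decomposition; so some bag has ≥ 4 vertices and tw(G) ≥ 3. Therefore the treewidth is 3.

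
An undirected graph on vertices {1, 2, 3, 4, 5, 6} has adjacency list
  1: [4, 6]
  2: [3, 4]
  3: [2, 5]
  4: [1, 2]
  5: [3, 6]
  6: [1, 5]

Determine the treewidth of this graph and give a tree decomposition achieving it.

Every bag has size at most 3, so the width is 3 − 1 = 2 and tw(G) ≤ 2. The edges 1–4–2–3–5–6–1 form a cycle, so G is not a tree and its treewidth is at least 2. Combining the bounds, tw(G) = 2.

Treewidth 2.
Bags: B1 = {1, 2, 4}  B2 = {1, 2, 3}  B3 = {1, 3, 5}  B4 = {1, 5, 6}
Tree: B1–B2, B2–B3, B3–B4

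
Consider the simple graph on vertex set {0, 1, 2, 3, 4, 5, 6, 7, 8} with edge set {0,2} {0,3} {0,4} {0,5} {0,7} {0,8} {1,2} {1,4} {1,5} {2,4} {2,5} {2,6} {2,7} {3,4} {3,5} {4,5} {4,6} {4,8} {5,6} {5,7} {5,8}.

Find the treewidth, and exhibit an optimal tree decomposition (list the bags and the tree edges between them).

Treewidth 3.
Bags: B1 = {0, 2, 4, 5}  B2 = {2, 4, 5, 6}  B3 = {0, 3, 4, 5}  B4 = {0, 4, 5, 8}  B5 = {1, 2, 4, 5}  B6 = {0, 2, 5, 7}
Tree: B1–B2, B1–B3, B1–B4, B2–B5, B1–B6

The largest bag has 4 vertices, giving width 3; this decomposition certifies tw(G) ≤ 3. For the lower bound, the 4 vertices {0, 4, 5, 8} are pairwise adjacent, and any tree decomposition puts a clique entirely inside one bag — forcing width ≥ 3. Hence tw(G) = 3 exactly.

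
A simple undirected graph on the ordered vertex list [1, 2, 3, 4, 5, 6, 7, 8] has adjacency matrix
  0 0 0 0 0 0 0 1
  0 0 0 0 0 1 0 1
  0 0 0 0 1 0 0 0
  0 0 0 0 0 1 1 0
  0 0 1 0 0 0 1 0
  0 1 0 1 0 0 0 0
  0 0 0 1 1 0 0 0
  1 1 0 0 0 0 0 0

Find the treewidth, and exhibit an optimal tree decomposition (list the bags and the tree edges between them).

Every bag has size at most 2, so the width is 2 − 1 = 1 and tw(G) ≤ 1. G has an edge, so its treewidth is at least 1. Therefore the treewidth is 1.

Treewidth 1.
One optimal decomposition is:
Bags: B1 = {3, 5}  B2 = {5, 7}  B3 = {4, 7}  B4 = {4, 6}  B5 = {2, 6}  B6 = {2, 8}  B7 = {1, 8}
Tree: B1–B2, B2–B3, B3–B4, B4–B5, B5–B6, B6–B7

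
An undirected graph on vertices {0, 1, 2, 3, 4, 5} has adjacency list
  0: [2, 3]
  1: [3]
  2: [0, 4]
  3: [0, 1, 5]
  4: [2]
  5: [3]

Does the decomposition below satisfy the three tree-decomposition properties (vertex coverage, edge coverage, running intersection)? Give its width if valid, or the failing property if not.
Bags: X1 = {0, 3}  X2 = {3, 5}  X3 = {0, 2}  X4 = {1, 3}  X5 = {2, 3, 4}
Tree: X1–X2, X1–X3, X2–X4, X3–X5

No — bags containing vertex 3 are not connected in the tree.

A tree decomposition must satisfy three properties: every vertex lies in some bag; for every edge, both endpoints lie together in some bag; and for every vertex, the bags containing it form a connected subtree. Here bags containing vertex 3 are not connected in the tree, so the decomposition is invalid.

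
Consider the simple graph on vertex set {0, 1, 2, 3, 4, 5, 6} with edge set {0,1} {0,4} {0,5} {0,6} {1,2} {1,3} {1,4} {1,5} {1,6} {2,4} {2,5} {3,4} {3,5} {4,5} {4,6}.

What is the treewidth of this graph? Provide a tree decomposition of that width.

Treewidth 3.
Bags: B1 = {0, 1, 4, 5}  B2 = {1, 3, 4, 5}  B3 = {0, 1, 4, 6}  B4 = {1, 2, 4, 5}
Tree: B1–B2, B1–B3, B1–B4

Each bag holds 4 vertices, so the decomposition has width 3, which upper-bounds the treewidth. For the lower bound, the 4 vertices {0, 1, 4, 5} are pairwise adjacent, and any tree decomposition puts a clique entirely inside one bag — forcing width ≥ 3. Hence tw(G) = 3 exactly.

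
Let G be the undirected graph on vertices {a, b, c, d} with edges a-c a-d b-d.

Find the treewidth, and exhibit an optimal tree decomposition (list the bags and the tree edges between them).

The largest bag has 2 vertices, giving width 1; this decomposition certifies tw(G) ≤ 1. Since G has at least one edge (e.g. d–a), it is not an edgeless graph, so tw(G) ≥ 1. Hence tw(G) = 1 exactly.

Treewidth 1.
One optimal decomposition is:
Bags: B1 = {a, d}  B2 = {b, d}  B3 = {a, c}
Tree: B1–B2, B1–B3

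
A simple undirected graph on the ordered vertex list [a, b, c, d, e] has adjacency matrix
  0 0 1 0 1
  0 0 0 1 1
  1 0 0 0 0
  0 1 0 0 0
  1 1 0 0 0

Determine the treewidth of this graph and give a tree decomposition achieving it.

The largest bag has 2 vertices, giving width 1; this decomposition certifies tw(G) ≤ 1. Since G has at least one edge (e.g. d–b), it is not an edgeless graph, so tw(G) ≥ 1. Hence tw(G) = 1 exactly.

Treewidth 1.
One optimal decomposition is:
Bags: B1 = {b, d}  B2 = {b, e}  B3 = {a, e}  B4 = {a, c}
Tree: B1–B2, B2–B3, B3–B4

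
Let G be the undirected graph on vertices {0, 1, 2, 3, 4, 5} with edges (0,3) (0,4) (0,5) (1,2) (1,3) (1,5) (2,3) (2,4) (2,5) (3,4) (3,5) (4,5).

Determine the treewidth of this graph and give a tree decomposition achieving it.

The largest bag has 4 vertices, giving width 3; this decomposition certifies tw(G) ≤ 3. On the other hand G contains the 4-clique {0, 3, 4, 5}. A clique must lie in a single bag of any decomposition, so no decomposition can have width below 3. The upper and lower bounds meet at 3, so that is the treewidth.

Treewidth 3.
One such decomposition:
Bags: B1 = {2, 3, 4, 5}  B2 = {0, 3, 4, 5}  B3 = {1, 2, 3, 5}
Tree: B1–B2, B1–B3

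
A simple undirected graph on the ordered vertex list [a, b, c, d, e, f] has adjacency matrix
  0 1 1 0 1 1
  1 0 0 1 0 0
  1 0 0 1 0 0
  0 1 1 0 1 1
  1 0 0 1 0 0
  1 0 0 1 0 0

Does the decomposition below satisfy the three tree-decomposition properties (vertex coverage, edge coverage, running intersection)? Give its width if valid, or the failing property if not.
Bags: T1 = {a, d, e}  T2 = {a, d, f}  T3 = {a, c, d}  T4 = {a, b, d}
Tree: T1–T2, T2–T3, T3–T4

Yes; width 2.

Every vertex of G appears in some bag (union = {a, b, c, d, e, f}); every edge is covered by a bag; and for each vertex v the set of bags containing v is connected in the bag tree. The decomposition is therefore valid. The largest bag has 3 vertices, so the width is 2.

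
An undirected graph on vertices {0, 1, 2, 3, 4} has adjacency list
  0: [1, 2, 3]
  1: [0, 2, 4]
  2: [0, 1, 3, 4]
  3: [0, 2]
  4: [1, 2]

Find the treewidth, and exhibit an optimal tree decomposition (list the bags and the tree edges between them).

Each bag holds 3 vertices, so the decomposition has width 2, which upper-bounds the treewidth. On the other hand G contains the 3-clique {0, 1, 2}. A clique must lie in a single bag of any decomposition, so no decomposition can have width below 2. Therefore the treewidth is 2.

Treewidth 2.
One optimal decomposition is:
Bags: B1 = {0, 2, 3}  B2 = {0, 1, 2}  B3 = {1, 2, 4}
Tree: B1–B2, B2–B3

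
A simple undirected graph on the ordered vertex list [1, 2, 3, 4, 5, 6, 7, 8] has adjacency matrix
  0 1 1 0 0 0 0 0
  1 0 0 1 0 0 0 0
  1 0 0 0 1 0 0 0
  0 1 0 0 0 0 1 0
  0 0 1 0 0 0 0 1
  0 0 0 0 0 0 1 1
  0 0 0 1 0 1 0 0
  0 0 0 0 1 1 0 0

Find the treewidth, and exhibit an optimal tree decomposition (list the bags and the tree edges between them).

Treewidth 2.
One such decomposition:
Bags: B1 = {1, 3, 5}  B2 = {1, 5, 8}  B3 = {1, 6, 8}  B4 = {1, 6, 7}  B5 = {1, 4, 7}  B6 = {1, 2, 4}
Tree: B1–B2, B2–B3, B3–B4, B4–B5, B5–B6

Every bag has size at most 3, so the width is 3 − 1 = 2 and tw(G) ≤ 2. The edges 1–3–5–8–6–7–4–2–1 form a cycle, so G is not a tree and its treewidth is at least 2. Therefore the treewidth is 2.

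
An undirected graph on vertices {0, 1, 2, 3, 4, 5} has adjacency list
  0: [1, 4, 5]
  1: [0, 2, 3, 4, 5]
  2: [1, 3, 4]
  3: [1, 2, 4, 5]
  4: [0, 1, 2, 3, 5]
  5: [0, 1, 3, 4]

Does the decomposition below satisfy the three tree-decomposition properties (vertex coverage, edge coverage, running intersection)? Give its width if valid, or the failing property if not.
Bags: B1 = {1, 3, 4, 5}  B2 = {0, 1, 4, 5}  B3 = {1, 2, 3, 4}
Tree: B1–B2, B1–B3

Vertex coverage: the bags together contain {0, 1, 2, 3, 4, 5}, the full vertex set. Edge coverage: each edge of G has both endpoints in at least one bag. Running intersection: for every vertex, the bags containing it form a connected subtree. All three properties hold, so this is a valid tree decomposition of width max|bag| − 1 = 3, and hence tw(G) ≤ 3.

Yes; width 3.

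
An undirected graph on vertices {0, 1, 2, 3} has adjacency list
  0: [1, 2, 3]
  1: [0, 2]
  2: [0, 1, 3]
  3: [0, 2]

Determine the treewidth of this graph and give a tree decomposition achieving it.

Every bag has size at most 3, so the width is 3 − 1 = 2 and tw(G) ≤ 2. Conversely, {0, 1, 2} is a clique of size 3, and the vertices of any clique must share a bag in every tree decomposition; so some bag has ≥ 3 vertices and tw(G) ≥ 2. Combining the bounds, tw(G) = 2.

Treewidth 2.
One such decomposition:
Bags: B1 = {0, 2, 3}  B2 = {0, 1, 2}
Tree: B1–B2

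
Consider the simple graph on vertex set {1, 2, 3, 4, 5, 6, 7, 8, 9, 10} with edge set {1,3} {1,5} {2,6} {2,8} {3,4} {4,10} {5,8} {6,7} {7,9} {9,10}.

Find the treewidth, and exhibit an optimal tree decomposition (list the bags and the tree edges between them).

Treewidth 2.
One such decomposition:
Bags: B1 = {2, 6, 8}  B2 = {6, 7, 8}  B3 = {7, 8, 9}  B4 = {8, 9, 10}  B5 = {4, 8, 10}  B6 = {3, 4, 8}  B7 = {1, 3, 8}  B8 = {1, 5, 8}
Tree: B1–B2, B2–B3, B3–B4, B4–B5, B5–B6, B6–B7, B7–B8

Each bag holds 3 vertices, so the decomposition has width 2, which upper-bounds the treewidth. The edges 8–2–6–7–9–10–4–3–1–5–8 form a cycle, so G is not a tree and its treewidth is at least 2. Combining the bounds, tw(G) = 2.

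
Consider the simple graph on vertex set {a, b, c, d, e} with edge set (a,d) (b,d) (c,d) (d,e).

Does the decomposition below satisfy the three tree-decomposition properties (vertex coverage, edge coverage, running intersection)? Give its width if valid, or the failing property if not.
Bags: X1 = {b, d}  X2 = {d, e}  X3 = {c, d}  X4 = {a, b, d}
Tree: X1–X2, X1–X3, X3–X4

A tree decomposition must satisfy three properties: every vertex lies in some bag; for every edge, both endpoints lie together in some bag; and for every vertex, the bags containing it form a connected subtree. Here bags containing vertex b are not connected in the tree, so the decomposition is invalid.

No — bags containing vertex b are not connected in the tree.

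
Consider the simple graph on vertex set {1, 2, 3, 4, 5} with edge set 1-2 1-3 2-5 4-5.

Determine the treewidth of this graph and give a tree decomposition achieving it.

Treewidth 1.
Bags: B1 = {1, 3}  B2 = {1, 2}  B3 = {2, 5}  B4 = {4, 5}
Tree: B1–B2, B2–B3, B3–B4

Each bag holds 2 vertices, so the decomposition has width 1, which upper-bounds the treewidth. Since G has at least one edge (e.g. 3–1), it is not an edgeless graph, so tw(G) ≥ 1. Therefore the treewidth is 1.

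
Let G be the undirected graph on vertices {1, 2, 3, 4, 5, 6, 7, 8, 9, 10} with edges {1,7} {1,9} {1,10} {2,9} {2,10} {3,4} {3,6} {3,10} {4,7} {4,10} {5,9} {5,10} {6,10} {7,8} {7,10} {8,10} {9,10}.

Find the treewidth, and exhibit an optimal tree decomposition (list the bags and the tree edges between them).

Every bag has size at most 3, so the width is 3 − 1 = 2 and tw(G) ≤ 2. Conversely, {2, 9, 10} is a clique of size 3, and the vertices of any clique must share a bag in every tree decomposition; so some bag has ≥ 3 vertices and tw(G) ≥ 2. Therefore the treewidth is 2.

Treewidth 2.
Bags: B1 = {1, 9, 10}  B2 = {5, 9, 10}  B3 = {1, 7, 10}  B4 = {4, 7, 10}  B5 = {7, 8, 10}  B6 = {3, 4, 10}  B7 = {3, 6, 10}  B8 = {2, 9, 10}
Tree: B1–B2, B1–B3, B3–B4, B3–B5, B4–B6, B6–B7, B1–B8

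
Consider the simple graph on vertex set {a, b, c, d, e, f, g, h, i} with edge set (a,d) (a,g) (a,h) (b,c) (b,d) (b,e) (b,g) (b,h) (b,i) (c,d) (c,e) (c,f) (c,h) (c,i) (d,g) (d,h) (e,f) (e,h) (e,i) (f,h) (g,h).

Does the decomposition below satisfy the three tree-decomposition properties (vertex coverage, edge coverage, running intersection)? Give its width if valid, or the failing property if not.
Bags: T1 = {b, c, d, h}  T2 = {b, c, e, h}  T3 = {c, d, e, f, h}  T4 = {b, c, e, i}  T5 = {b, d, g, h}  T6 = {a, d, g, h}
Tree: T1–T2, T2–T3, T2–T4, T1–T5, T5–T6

A tree decomposition must satisfy three properties: every vertex lies in some bag; for every edge, both endpoints lie together in some bag; and for every vertex, the bags containing it form a connected subtree. Here bags containing vertex d are not connected in the tree, so the decomposition is invalid.

No — bags containing vertex d are not connected in the tree.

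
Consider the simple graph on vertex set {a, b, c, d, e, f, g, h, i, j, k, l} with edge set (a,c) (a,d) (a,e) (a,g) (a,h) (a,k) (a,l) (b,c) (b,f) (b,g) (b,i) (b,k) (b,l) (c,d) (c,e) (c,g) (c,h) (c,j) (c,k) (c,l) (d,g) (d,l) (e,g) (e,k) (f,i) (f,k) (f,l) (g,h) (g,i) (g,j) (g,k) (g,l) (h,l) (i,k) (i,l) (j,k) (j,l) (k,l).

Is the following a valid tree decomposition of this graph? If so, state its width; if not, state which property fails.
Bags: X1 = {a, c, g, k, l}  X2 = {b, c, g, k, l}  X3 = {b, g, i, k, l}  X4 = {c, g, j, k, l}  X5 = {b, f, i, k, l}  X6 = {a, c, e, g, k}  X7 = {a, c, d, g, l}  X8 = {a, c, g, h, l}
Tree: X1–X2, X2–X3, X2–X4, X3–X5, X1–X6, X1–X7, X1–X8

Yes; width 4.

Checking the three conditions: (i) the bags cover all of {a, b, c, d, e, f, g, h, i, j, k, l}; (ii) for each edge, some bag contains both endpoints; (iii) the bags containing any fixed vertex form a subtree. All hold, so the decomposition is valid with width 5 − 1 = 4.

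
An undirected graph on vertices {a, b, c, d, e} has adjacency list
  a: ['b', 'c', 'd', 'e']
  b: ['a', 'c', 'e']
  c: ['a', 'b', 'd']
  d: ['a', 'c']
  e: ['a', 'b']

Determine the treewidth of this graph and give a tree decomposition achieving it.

Treewidth 2.
Bags: B1 = {a, b, c}  B2 = {a, c, d}  B3 = {a, b, e}
Tree: B1–B2, B1–B3

The largest bag has 3 vertices, giving width 2; this decomposition certifies tw(G) ≤ 2. On the other hand G contains the 3-clique {a, b, e}. A clique must lie in a single bag of any decomposition, so no decomposition can have width below 2. Combining the bounds, tw(G) = 2.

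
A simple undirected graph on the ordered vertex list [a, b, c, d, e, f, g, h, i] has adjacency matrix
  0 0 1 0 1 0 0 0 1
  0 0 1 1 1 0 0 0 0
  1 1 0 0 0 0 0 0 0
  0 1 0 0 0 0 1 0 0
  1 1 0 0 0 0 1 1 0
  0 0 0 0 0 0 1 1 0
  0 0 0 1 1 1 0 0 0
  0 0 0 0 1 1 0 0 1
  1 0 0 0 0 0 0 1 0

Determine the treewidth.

3

A width-3 tree decomposition is:
Bags: B1 = {f, g, h, i}  B2 = {e, g, h, i}  B3 = {a, e, g, i}  B4 = {a, d, e, g}  B5 = {a, b, d, e}  B6 = {a, b, c, d}
Tree: B1–B2, B2–B3, B3–B4, B4–B5, B5–B6
The largest bag has 4 vertices, giving width 3; this decomposition certifies tw(G) ≤ 3. For the lower bound: the 4 vertex sets {f,h,i}, {g}, {e}, {a,b,c,d} are disjoint, each induces a connected subgraph, and every pair is joined by at least one edge of G. Contracting each set to a single vertex therefore yields K_{4} as a minor, and since treewidth is minor-monotone, tw(G) ≥ tw(K_{4}) = 3. The upper and lower bounds meet at 3, so that is the treewidth.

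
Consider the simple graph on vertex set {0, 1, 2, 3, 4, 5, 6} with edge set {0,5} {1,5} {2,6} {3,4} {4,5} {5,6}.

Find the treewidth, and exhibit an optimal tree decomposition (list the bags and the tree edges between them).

Treewidth 1.
Bags: B1 = {5, 6}  B2 = {1, 5}  B3 = {4, 5}  B4 = {0, 5}  B5 = {2, 6}  B6 = {3, 4}
Tree: B1–B2, B2–B3, B1–B4, B1–B5, B3–B6

Each bag holds 2 vertices, so the decomposition has width 1, which upper-bounds the treewidth. Any graph with an edge has treewidth ≥ 1, and G has the edge 5–6. Combining the bounds, tw(G) = 1.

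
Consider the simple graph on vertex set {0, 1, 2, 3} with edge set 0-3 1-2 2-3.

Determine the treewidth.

1

A width-1 tree decomposition is:
Bags: B1 = {2, 3}  B2 = {1, 2}  B3 = {0, 3}
Tree: B1–B2, B1–B3
The largest bag has 2 vertices, giving width 1; this decomposition certifies tw(G) ≤ 1. Since G has at least one edge (e.g. 3–2), it is not an edgeless graph, so tw(G) ≥ 1. Therefore the treewidth is 1.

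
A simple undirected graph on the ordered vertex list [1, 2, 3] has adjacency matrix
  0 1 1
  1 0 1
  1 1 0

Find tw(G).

2

A width-2 tree decomposition is:
Bags: B1 = {1, 2, 3}
Tree: (single bag)
With just one bag of size 3, the width is 3 − 1 = 2, so tw(G) ≤ 2. Conversely, {1, 2, 3} is a clique of size 3, and the vertices of any clique must share a bag in every tree decomposition; so some bag has ≥ 3 vertices and tw(G) ≥ 2. Combining the bounds, tw(G) = 2.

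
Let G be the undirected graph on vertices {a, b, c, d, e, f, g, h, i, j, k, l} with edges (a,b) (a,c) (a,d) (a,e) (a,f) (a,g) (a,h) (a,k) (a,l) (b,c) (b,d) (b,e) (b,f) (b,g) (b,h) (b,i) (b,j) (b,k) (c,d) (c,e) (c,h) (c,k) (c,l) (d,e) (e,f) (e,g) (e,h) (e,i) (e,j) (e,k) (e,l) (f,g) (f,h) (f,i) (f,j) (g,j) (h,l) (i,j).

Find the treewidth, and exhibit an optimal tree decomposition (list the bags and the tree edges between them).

Treewidth 4.
One optimal decomposition is:
Bags: B1 = {a, b, c, e, h}  B2 = {a, b, e, f, h}  B3 = {a, c, e, h, l}  B4 = {a, b, c, d, e}  B5 = {a, b, e, f, g}  B6 = {b, e, f, g, j}  B7 = {a, b, c, e, k}  B8 = {b, e, f, i, j}
Tree: B1–B2, B1–B3, B1–B4, B2–B5, B5–B6, B1–B7, B6–B8

The largest bag has 5 vertices, giving width 4; this decomposition certifies tw(G) ≤ 4. On the other hand G contains the 5-clique {a, c, e, h, l}. A clique must lie in a single bag of any decomposition, so no decomposition can have width below 4. The upper and lower bounds meet at 4, so that is the treewidth.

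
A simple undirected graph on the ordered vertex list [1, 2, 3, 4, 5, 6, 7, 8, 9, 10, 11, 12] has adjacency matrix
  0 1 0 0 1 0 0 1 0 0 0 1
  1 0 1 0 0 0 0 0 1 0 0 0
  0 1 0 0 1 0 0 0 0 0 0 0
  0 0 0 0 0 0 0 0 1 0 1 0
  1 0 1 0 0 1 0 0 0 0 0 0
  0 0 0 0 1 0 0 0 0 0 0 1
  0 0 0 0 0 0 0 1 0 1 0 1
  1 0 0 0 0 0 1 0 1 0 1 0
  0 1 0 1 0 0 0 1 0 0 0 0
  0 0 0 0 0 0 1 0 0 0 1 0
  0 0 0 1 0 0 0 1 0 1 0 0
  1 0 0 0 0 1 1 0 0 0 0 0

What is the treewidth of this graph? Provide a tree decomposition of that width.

The largest bag has 4 vertices, giving width 3; this decomposition certifies tw(G) ≤ 3. For the lower bound: the 4 vertex sets {4,10,11}, {9}, {8}, {1,2,7,12} are disjoint, each induces a connected subgraph, and every pair is joined by at least one edge of G. Contracting each set to a single vertex therefore yields K_{4} as a minor, and since treewidth is minor-monotone, tw(G) ≥ tw(K_{4}) = 3. The upper and lower bounds meet at 3, so that is the treewidth.

Treewidth 3.
One optimal decomposition is:
Bags: B1 = {4, 9, 10, 11}  B2 = {8, 9, 10, 11}  B3 = {7, 8, 9, 10}  B4 = {2, 7, 8, 9}  B5 = {1, 2, 7, 8}  B6 = {1, 2, 7, 12}  B7 = {1, 2, 3, 12}  B8 = {1, 3, 5, 12}  B9 = {3, 5, 6, 12}
Tree: B1–B2, B2–B3, B3–B4, B4–B5, B5–B6, B6–B7, B7–B8, B8–B9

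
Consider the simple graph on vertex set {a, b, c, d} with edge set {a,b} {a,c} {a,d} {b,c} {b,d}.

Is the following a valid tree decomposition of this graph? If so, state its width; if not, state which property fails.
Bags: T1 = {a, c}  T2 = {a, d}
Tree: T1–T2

No — vertex b appears in no bag.

A tree decomposition must satisfy three properties: every vertex lies in some bag; for every edge, both endpoints lie together in some bag; and for every vertex, the bags containing it form a connected subtree. Here vertex b appears in no bag, so the decomposition is invalid.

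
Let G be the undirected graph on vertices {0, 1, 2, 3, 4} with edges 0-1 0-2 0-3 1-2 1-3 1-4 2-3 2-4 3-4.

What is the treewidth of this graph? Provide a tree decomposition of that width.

Treewidth 3.
Bags: B1 = {1, 2, 3, 4}  B2 = {0, 1, 2, 3}
Tree: B1–B2

Each bag holds 4 vertices, so the decomposition has width 3, which upper-bounds the treewidth. For the lower bound, the 4 vertices {0, 1, 2, 3} are pairwise adjacent, and any tree decomposition puts a clique entirely inside one bag — forcing width ≥ 3. Combining the bounds, tw(G) = 3.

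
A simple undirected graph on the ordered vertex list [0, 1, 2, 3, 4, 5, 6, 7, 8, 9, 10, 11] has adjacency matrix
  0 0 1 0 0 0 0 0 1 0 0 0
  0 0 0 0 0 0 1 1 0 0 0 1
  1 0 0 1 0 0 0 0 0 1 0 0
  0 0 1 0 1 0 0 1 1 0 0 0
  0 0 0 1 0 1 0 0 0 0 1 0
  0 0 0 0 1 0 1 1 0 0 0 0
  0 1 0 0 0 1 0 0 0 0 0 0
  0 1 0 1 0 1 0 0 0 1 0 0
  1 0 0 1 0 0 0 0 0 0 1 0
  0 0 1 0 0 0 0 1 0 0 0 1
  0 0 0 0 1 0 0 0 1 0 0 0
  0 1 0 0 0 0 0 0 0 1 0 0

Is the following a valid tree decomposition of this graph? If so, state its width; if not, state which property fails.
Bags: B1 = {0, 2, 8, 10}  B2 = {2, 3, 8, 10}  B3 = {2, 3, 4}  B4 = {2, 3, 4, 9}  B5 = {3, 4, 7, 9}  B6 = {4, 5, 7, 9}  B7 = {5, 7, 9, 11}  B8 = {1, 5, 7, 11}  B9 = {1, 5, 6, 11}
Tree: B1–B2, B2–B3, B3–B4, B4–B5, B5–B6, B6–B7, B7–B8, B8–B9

No — edge (10,4) lies in no bag.

A tree decomposition must satisfy three properties: every vertex lies in some bag; for every edge, both endpoints lie together in some bag; and for every vertex, the bags containing it form a connected subtree. Here edge (10,4) lies in no bag, so the decomposition is invalid.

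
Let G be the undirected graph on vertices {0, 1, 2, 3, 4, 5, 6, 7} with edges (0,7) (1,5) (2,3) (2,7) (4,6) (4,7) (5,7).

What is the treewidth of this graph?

1

A width-1 tree decomposition is:
Bags: B1 = {5, 7}  B2 = {2, 7}  B3 = {4, 7}  B4 = {4, 6}  B5 = {0, 7}  B6 = {1, 5}  B7 = {2, 3}
Tree: B1–B2, B1–B3, B3–B4, B2–B5, B1–B6, B2–B7
The largest bag has 2 vertices, giving width 1; this decomposition certifies tw(G) ≤ 1. G has an edge, so its treewidth is at least 1. Combining the bounds, tw(G) = 1.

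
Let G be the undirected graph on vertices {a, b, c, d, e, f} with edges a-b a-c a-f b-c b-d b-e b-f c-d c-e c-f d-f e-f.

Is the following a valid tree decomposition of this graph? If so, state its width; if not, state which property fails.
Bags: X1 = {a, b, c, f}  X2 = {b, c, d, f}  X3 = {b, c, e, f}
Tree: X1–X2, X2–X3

Checking the three conditions: (i) the bags cover all of {a, b, c, d, e, f}; (ii) for each edge, some bag contains both endpoints; (iii) the bags containing any fixed vertex form a subtree. All hold, so the decomposition is valid with width 4 − 1 = 3.

Yes; width 3.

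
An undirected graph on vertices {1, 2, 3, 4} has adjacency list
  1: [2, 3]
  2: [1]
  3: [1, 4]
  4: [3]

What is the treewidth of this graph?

A width-1 tree decomposition is:
Bags: B1 = {3, 4}  B2 = {1, 3}  B3 = {1, 2}
Tree: B1–B2, B2–B3
The largest bag has 2 vertices, giving width 1; this decomposition certifies tw(G) ≤ 1. Since G has at least one edge (e.g. 3–4), it is not an edgeless graph, so tw(G) ≥ 1. Hence tw(G) = 1 exactly.

1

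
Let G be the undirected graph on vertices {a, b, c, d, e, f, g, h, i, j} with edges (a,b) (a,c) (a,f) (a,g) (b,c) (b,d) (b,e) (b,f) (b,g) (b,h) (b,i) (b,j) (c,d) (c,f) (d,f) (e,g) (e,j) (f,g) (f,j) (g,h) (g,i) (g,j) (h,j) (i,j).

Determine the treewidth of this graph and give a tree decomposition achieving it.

Every bag has size at most 4, so the width is 4 − 1 = 3 and tw(G) ≤ 3. For the lower bound, the 4 vertices {b, c, d, f} are pairwise adjacent, and any tree decomposition puts a clique entirely inside one bag — forcing width ≥ 3. Combining the bounds, tw(G) = 3.

Treewidth 3.
One such decomposition:
Bags: B1 = {b, f, g, j}  B2 = {a, b, f, g}  B3 = {a, b, c, f}  B4 = {b, c, d, f}  B5 = {b, g, h, j}  B6 = {b, e, g, j}  B7 = {b, g, i, j}
Tree: B1–B2, B2–B3, B3–B4, B1–B5, B5–B6, B6–B7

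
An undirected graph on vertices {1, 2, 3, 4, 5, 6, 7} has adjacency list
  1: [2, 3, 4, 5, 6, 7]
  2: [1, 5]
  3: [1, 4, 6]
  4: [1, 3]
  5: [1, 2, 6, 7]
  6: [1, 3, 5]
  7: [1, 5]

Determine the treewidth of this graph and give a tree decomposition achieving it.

Treewidth 2.
One optimal decomposition is:
Bags: B1 = {1, 5, 7}  B2 = {1, 5, 6}  B3 = {1, 3, 6}  B4 = {1, 2, 5}  B5 = {1, 3, 4}
Tree: B1–B2, B2–B3, B2–B4, B3–B5

Each bag holds 3 vertices, so the decomposition has width 2, which upper-bounds the treewidth. For the lower bound, the 3 vertices {1, 3, 4} are pairwise adjacent, and any tree decomposition puts a clique entirely inside one bag — forcing width ≥ 2. Hence tw(G) = 2 exactly.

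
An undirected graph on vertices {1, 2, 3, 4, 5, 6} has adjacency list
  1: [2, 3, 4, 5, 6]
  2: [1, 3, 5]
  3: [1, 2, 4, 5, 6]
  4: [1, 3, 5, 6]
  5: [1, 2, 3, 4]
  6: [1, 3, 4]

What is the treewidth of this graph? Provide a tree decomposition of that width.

Each bag holds 4 vertices, so the decomposition has width 3, which upper-bounds the treewidth. On the other hand G contains the 4-clique {1, 2, 3, 5}. A clique must lie in a single bag of any decomposition, so no decomposition can have width below 3. Hence tw(G) = 3 exactly.

Treewidth 3.
One such decomposition:
Bags: B1 = {1, 3, 4, 5}  B2 = {1, 3, 4, 6}  B3 = {1, 2, 3, 5}
Tree: B1–B2, B1–B3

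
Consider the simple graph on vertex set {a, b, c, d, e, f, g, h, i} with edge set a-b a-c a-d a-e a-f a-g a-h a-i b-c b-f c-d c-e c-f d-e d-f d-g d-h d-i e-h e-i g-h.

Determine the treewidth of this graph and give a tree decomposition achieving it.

Treewidth 3.
One optimal decomposition is:
Bags: B1 = {a, c, d, f}  B2 = {a, c, d, e}  B3 = {a, d, e, h}  B4 = {a, d, e, i}  B5 = {a, d, g, h}  B6 = {a, b, c, f}
Tree: B1–B2, B2–B3, B2–B4, B3–B5, B1–B6

The largest bag has 4 vertices, giving width 3; this decomposition certifies tw(G) ≤ 3. For the lower bound, the 4 vertices {a, d, g, h} are pairwise adjacent, and any tree decomposition puts a clique entirely inside one bag — forcing width ≥ 3. Combining the bounds, tw(G) = 3.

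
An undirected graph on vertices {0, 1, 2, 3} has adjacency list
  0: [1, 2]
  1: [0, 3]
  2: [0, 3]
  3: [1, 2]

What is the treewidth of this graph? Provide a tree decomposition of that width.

Each bag holds 3 vertices, so the decomposition has width 2, which upper-bounds the treewidth. For the lower bound, G contains the cycle 1–0–2–3–1, so G is not a forest; only forests have treewidth ≤ 1, hence tw(G) ≥ 2. Therefore the treewidth is 2.

Treewidth 2.
Bags: B1 = {0, 1, 2}  B2 = {1, 2, 3}
Tree: B1–B2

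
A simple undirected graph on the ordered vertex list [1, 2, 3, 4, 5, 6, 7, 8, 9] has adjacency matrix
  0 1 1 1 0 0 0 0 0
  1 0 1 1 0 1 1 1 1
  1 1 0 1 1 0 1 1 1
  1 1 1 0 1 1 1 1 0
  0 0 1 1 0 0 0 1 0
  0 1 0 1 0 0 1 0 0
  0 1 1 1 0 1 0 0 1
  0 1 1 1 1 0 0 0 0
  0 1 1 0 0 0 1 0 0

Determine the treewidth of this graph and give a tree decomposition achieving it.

Treewidth 3.
One optimal decomposition is:
Bags: B1 = {2, 4, 6, 7}  B2 = {2, 3, 4, 7}  B3 = {2, 3, 7, 9}  B4 = {2, 3, 4, 8}  B5 = {1, 2, 3, 4}  B6 = {3, 4, 5, 8}
Tree: B1–B2, B2–B3, B2–B4, B4–B5, B4–B6

Each bag holds 4 vertices, so the decomposition has width 3, which upper-bounds the treewidth. For the lower bound, the 4 vertices {2, 3, 7, 9} are pairwise adjacent, and any tree decomposition puts a clique entirely inside one bag — forcing width ≥ 3. Hence tw(G) = 3 exactly.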